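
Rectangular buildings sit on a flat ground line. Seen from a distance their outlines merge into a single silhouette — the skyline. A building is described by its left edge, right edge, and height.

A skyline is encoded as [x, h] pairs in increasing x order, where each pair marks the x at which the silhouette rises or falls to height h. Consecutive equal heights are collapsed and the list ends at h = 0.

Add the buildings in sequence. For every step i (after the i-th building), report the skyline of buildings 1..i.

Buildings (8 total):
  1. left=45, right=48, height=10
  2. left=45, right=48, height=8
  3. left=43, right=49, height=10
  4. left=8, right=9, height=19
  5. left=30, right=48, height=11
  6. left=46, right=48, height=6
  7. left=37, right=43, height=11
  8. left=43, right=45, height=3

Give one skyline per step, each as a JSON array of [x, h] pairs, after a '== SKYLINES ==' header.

== SKYLINES ==
[[45,10],[48,0]]
[[45,10],[48,0]]
[[43,10],[49,0]]
[[8,19],[9,0],[43,10],[49,0]]
[[8,19],[9,0],[30,11],[48,10],[49,0]]
[[8,19],[9,0],[30,11],[48,10],[49,0]]
[[8,19],[9,0],[30,11],[48,10],[49,0]]
[[8,19],[9,0],[30,11],[48,10],[49,0]]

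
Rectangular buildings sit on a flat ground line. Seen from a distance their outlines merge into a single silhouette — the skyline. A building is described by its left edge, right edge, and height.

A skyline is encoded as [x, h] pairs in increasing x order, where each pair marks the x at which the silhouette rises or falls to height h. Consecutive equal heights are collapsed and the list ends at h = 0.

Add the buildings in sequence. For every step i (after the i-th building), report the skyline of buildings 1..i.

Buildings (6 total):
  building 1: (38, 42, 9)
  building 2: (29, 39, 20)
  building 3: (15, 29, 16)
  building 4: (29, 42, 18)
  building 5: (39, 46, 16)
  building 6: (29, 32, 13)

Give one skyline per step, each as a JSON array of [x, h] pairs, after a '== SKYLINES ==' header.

== SKYLINES ==
[[38,9],[42,0]]
[[29,20],[39,9],[42,0]]
[[15,16],[29,20],[39,9],[42,0]]
[[15,16],[29,20],[39,18],[42,0]]
[[15,16],[29,20],[39,18],[42,16],[46,0]]
[[15,16],[29,20],[39,18],[42,16],[46,0]]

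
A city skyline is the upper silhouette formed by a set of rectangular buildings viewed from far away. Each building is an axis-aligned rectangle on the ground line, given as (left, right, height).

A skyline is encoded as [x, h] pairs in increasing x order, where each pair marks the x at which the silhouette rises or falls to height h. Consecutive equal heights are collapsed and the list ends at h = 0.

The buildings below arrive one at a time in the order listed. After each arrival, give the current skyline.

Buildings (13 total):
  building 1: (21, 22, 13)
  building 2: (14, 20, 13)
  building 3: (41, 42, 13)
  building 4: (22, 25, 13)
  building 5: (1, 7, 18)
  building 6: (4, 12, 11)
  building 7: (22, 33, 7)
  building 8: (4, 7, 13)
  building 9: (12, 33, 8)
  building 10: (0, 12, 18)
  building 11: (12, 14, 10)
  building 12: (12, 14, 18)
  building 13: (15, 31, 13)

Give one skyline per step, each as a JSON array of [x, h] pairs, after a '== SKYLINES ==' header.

== SKYLINES ==
[[21,13],[22,0]]
[[14,13],[20,0],[21,13],[22,0]]
[[14,13],[20,0],[21,13],[22,0],[41,13],[42,0]]
[[14,13],[20,0],[21,13],[25,0],[41,13],[42,0]]
[[1,18],[7,0],[14,13],[20,0],[21,13],[25,0],[41,13],[42,0]]
[[1,18],[7,11],[12,0],[14,13],[20,0],[21,13],[25,0],[41,13],[42,0]]
[[1,18],[7,11],[12,0],[14,13],[20,0],[21,13],[25,7],[33,0],[41,13],[42,0]]
[[1,18],[7,11],[12,0],[14,13],[20,0],[21,13],[25,7],[33,0],[41,13],[42,0]]
[[1,18],[7,11],[12,8],[14,13],[20,8],[21,13],[25,8],[33,0],[41,13],[42,0]]
[[0,18],[12,8],[14,13],[20,8],[21,13],[25,8],[33,0],[41,13],[42,0]]
[[0,18],[12,10],[14,13],[20,8],[21,13],[25,8],[33,0],[41,13],[42,0]]
[[0,18],[14,13],[20,8],[21,13],[25,8],[33,0],[41,13],[42,0]]
[[0,18],[14,13],[31,8],[33,0],[41,13],[42,0]]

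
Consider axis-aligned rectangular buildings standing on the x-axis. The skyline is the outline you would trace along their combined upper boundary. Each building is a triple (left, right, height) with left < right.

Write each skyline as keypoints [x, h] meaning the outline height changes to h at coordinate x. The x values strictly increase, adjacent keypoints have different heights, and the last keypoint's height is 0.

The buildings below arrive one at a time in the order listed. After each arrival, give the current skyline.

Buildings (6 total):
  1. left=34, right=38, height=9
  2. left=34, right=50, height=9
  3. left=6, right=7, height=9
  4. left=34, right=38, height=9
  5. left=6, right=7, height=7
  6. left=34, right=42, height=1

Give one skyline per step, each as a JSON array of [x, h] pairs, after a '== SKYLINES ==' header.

== SKYLINES ==
[[34,9],[38,0]]
[[34,9],[50,0]]
[[6,9],[7,0],[34,9],[50,0]]
[[6,9],[7,0],[34,9],[50,0]]
[[6,9],[7,0],[34,9],[50,0]]
[[6,9],[7,0],[34,9],[50,0]]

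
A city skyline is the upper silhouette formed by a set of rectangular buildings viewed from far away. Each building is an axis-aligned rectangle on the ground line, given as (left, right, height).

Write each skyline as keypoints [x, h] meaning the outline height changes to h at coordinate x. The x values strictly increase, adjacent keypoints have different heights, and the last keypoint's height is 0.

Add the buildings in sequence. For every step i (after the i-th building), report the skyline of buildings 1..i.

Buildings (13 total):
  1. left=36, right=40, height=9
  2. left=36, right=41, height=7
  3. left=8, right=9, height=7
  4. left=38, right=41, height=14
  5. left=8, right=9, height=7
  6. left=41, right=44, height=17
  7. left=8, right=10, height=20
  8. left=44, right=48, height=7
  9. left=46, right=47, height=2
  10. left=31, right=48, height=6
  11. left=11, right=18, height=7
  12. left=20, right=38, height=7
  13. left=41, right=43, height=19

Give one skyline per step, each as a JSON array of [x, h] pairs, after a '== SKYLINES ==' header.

== SKYLINES ==
[[36,9],[40,0]]
[[36,9],[40,7],[41,0]]
[[8,7],[9,0],[36,9],[40,7],[41,0]]
[[8,7],[9,0],[36,9],[38,14],[41,0]]
[[8,7],[9,0],[36,9],[38,14],[41,0]]
[[8,7],[9,0],[36,9],[38,14],[41,17],[44,0]]
[[8,20],[10,0],[36,9],[38,14],[41,17],[44,0]]
[[8,20],[10,0],[36,9],[38,14],[41,17],[44,7],[48,0]]
[[8,20],[10,0],[36,9],[38,14],[41,17],[44,7],[48,0]]
[[8,20],[10,0],[31,6],[36,9],[38,14],[41,17],[44,7],[48,0]]
[[8,20],[10,0],[11,7],[18,0],[31,6],[36,9],[38,14],[41,17],[44,7],[48,0]]
[[8,20],[10,0],[11,7],[18,0],[20,7],[36,9],[38,14],[41,17],[44,7],[48,0]]
[[8,20],[10,0],[11,7],[18,0],[20,7],[36,9],[38,14],[41,19],[43,17],[44,7],[48,0]]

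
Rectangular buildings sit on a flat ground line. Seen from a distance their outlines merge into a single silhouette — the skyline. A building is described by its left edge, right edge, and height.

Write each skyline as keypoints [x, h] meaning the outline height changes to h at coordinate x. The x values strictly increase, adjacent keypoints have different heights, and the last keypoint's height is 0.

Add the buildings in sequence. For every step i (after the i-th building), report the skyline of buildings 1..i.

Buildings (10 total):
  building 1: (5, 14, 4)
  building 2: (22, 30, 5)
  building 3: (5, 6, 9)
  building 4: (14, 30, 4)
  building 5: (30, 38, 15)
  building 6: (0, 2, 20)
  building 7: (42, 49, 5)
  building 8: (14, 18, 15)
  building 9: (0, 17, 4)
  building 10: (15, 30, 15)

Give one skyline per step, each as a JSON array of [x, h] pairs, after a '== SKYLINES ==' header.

== SKYLINES ==
[[5,4],[14,0]]
[[5,4],[14,0],[22,5],[30,0]]
[[5,9],[6,4],[14,0],[22,5],[30,0]]
[[5,9],[6,4],[22,5],[30,0]]
[[5,9],[6,4],[22,5],[30,15],[38,0]]
[[0,20],[2,0],[5,9],[6,4],[22,5],[30,15],[38,0]]
[[0,20],[2,0],[5,9],[6,4],[22,5],[30,15],[38,0],[42,5],[49,0]]
[[0,20],[2,0],[5,9],[6,4],[14,15],[18,4],[22,5],[30,15],[38,0],[42,5],[49,0]]
[[0,20],[2,4],[5,9],[6,4],[14,15],[18,4],[22,5],[30,15],[38,0],[42,5],[49,0]]
[[0,20],[2,4],[5,9],[6,4],[14,15],[38,0],[42,5],[49,0]]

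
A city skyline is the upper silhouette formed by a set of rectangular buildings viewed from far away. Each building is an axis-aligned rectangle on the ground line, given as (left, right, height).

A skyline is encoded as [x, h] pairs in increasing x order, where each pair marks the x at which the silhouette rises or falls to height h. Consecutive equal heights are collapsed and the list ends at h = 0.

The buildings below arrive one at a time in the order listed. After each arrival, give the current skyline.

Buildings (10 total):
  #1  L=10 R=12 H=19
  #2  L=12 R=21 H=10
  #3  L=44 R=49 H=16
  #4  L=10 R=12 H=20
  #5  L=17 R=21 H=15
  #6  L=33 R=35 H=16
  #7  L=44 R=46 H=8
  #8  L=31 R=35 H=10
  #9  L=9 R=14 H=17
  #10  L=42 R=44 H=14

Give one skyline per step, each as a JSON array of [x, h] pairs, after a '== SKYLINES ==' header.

== SKYLINES ==
[[10,19],[12,0]]
[[10,19],[12,10],[21,0]]
[[10,19],[12,10],[21,0],[44,16],[49,0]]
[[10,20],[12,10],[21,0],[44,16],[49,0]]
[[10,20],[12,10],[17,15],[21,0],[44,16],[49,0]]
[[10,20],[12,10],[17,15],[21,0],[33,16],[35,0],[44,16],[49,0]]
[[10,20],[12,10],[17,15],[21,0],[33,16],[35,0],[44,16],[49,0]]
[[10,20],[12,10],[17,15],[21,0],[31,10],[33,16],[35,0],[44,16],[49,0]]
[[9,17],[10,20],[12,17],[14,10],[17,15],[21,0],[31,10],[33,16],[35,0],[44,16],[49,0]]
[[9,17],[10,20],[12,17],[14,10],[17,15],[21,0],[31,10],[33,16],[35,0],[42,14],[44,16],[49,0]]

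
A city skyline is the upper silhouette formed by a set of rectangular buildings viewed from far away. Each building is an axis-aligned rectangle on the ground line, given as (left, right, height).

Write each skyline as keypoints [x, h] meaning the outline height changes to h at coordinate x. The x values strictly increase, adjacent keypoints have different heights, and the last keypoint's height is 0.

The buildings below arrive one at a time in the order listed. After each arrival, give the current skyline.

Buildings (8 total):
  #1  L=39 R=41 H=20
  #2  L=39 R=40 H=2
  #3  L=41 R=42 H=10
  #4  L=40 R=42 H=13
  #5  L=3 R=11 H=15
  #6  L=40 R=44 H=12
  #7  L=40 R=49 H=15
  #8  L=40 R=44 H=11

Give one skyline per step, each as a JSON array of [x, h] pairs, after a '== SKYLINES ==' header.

== SKYLINES ==
[[39,20],[41,0]]
[[39,20],[41,0]]
[[39,20],[41,10],[42,0]]
[[39,20],[41,13],[42,0]]
[[3,15],[11,0],[39,20],[41,13],[42,0]]
[[3,15],[11,0],[39,20],[41,13],[42,12],[44,0]]
[[3,15],[11,0],[39,20],[41,15],[49,0]]
[[3,15],[11,0],[39,20],[41,15],[49,0]]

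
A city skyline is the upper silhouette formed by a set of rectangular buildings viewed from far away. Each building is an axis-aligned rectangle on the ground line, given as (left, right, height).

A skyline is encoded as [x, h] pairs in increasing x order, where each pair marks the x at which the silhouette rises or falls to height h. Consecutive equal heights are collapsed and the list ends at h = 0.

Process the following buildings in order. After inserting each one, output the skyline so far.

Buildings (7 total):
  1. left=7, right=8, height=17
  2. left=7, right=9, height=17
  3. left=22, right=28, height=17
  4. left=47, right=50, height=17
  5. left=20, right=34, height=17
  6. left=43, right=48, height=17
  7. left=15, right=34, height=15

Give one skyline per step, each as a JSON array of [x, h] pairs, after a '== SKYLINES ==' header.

== SKYLINES ==
[[7,17],[8,0]]
[[7,17],[9,0]]
[[7,17],[9,0],[22,17],[28,0]]
[[7,17],[9,0],[22,17],[28,0],[47,17],[50,0]]
[[7,17],[9,0],[20,17],[34,0],[47,17],[50,0]]
[[7,17],[9,0],[20,17],[34,0],[43,17],[50,0]]
[[7,17],[9,0],[15,15],[20,17],[34,0],[43,17],[50,0]]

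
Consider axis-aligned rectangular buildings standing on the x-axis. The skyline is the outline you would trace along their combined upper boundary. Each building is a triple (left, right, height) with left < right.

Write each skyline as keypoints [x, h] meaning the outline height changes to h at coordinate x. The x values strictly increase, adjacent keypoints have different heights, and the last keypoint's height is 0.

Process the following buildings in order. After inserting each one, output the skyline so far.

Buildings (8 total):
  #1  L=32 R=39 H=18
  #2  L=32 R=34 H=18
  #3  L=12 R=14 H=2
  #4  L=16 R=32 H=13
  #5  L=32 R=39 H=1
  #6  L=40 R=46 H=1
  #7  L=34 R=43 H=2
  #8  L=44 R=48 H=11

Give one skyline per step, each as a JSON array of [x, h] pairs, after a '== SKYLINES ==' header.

== SKYLINES ==
[[32,18],[39,0]]
[[32,18],[39,0]]
[[12,2],[14,0],[32,18],[39,0]]
[[12,2],[14,0],[16,13],[32,18],[39,0]]
[[12,2],[14,0],[16,13],[32,18],[39,0]]
[[12,2],[14,0],[16,13],[32,18],[39,0],[40,1],[46,0]]
[[12,2],[14,0],[16,13],[32,18],[39,2],[43,1],[46,0]]
[[12,2],[14,0],[16,13],[32,18],[39,2],[43,1],[44,11],[48,0]]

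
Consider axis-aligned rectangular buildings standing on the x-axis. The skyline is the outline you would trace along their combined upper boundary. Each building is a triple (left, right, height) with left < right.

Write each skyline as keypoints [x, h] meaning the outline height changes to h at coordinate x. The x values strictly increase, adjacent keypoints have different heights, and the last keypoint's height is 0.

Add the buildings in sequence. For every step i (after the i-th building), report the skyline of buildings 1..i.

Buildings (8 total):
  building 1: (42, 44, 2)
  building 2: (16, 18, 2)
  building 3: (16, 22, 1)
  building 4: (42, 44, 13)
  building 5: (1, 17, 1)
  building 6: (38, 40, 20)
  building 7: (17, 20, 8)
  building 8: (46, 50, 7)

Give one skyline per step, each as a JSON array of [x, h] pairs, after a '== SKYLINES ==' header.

== SKYLINES ==
[[42,2],[44,0]]
[[16,2],[18,0],[42,2],[44,0]]
[[16,2],[18,1],[22,0],[42,2],[44,0]]
[[16,2],[18,1],[22,0],[42,13],[44,0]]
[[1,1],[16,2],[18,1],[22,0],[42,13],[44,0]]
[[1,1],[16,2],[18,1],[22,0],[38,20],[40,0],[42,13],[44,0]]
[[1,1],[16,2],[17,8],[20,1],[22,0],[38,20],[40,0],[42,13],[44,0]]
[[1,1],[16,2],[17,8],[20,1],[22,0],[38,20],[40,0],[42,13],[44,0],[46,7],[50,0]]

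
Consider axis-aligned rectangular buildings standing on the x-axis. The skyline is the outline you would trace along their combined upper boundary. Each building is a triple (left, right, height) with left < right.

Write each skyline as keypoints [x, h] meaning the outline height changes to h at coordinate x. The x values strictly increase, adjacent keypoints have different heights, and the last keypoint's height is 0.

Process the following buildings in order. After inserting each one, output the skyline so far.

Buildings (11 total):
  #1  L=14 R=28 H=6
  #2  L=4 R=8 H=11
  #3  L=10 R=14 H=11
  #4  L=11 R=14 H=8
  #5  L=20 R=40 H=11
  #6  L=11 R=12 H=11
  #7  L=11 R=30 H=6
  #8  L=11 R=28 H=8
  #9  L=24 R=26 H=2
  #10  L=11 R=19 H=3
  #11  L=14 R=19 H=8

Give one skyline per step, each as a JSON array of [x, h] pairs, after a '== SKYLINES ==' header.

== SKYLINES ==
[[14,6],[28,0]]
[[4,11],[8,0],[14,6],[28,0]]
[[4,11],[8,0],[10,11],[14,6],[28,0]]
[[4,11],[8,0],[10,11],[14,6],[28,0]]
[[4,11],[8,0],[10,11],[14,6],[20,11],[40,0]]
[[4,11],[8,0],[10,11],[14,6],[20,11],[40,0]]
[[4,11],[8,0],[10,11],[14,6],[20,11],[40,0]]
[[4,11],[8,0],[10,11],[14,8],[20,11],[40,0]]
[[4,11],[8,0],[10,11],[14,8],[20,11],[40,0]]
[[4,11],[8,0],[10,11],[14,8],[20,11],[40,0]]
[[4,11],[8,0],[10,11],[14,8],[20,11],[40,0]]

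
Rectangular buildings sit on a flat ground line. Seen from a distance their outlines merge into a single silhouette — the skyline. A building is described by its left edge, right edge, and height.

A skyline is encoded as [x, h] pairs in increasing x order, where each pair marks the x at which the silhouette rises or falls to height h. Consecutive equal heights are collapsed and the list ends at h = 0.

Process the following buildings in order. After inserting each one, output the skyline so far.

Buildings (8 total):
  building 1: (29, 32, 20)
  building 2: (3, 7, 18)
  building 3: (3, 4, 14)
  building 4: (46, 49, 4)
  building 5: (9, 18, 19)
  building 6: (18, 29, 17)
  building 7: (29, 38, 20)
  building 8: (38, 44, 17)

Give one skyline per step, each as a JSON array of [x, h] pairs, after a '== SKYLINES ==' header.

== SKYLINES ==
[[29,20],[32,0]]
[[3,18],[7,0],[29,20],[32,0]]
[[3,18],[7,0],[29,20],[32,0]]
[[3,18],[7,0],[29,20],[32,0],[46,4],[49,0]]
[[3,18],[7,0],[9,19],[18,0],[29,20],[32,0],[46,4],[49,0]]
[[3,18],[7,0],[9,19],[18,17],[29,20],[32,0],[46,4],[49,0]]
[[3,18],[7,0],[9,19],[18,17],[29,20],[38,0],[46,4],[49,0]]
[[3,18],[7,0],[9,19],[18,17],[29,20],[38,17],[44,0],[46,4],[49,0]]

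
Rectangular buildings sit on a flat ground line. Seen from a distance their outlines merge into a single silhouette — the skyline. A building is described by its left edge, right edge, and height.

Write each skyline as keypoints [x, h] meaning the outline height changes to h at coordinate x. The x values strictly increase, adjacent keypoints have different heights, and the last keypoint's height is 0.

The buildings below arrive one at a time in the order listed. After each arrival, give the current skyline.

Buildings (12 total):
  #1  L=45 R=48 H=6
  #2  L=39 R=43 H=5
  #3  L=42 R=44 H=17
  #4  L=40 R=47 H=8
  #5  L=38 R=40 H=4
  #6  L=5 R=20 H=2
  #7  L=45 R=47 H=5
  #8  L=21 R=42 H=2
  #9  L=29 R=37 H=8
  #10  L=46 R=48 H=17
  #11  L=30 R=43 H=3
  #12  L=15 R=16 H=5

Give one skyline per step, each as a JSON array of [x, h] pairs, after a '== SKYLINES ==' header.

== SKYLINES ==
[[45,6],[48,0]]
[[39,5],[43,0],[45,6],[48,0]]
[[39,5],[42,17],[44,0],[45,6],[48,0]]
[[39,5],[40,8],[42,17],[44,8],[47,6],[48,0]]
[[38,4],[39,5],[40,8],[42,17],[44,8],[47,6],[48,0]]
[[5,2],[20,0],[38,4],[39,5],[40,8],[42,17],[44,8],[47,6],[48,0]]
[[5,2],[20,0],[38,4],[39,5],[40,8],[42,17],[44,8],[47,6],[48,0]]
[[5,2],[20,0],[21,2],[38,4],[39,5],[40,8],[42,17],[44,8],[47,6],[48,0]]
[[5,2],[20,0],[21,2],[29,8],[37,2],[38,4],[39,5],[40,8],[42,17],[44,8],[47,6],[48,0]]
[[5,2],[20,0],[21,2],[29,8],[37,2],[38,4],[39,5],[40,8],[42,17],[44,8],[46,17],[48,0]]
[[5,2],[20,0],[21,2],[29,8],[37,3],[38,4],[39,5],[40,8],[42,17],[44,8],[46,17],[48,0]]
[[5,2],[15,5],[16,2],[20,0],[21,2],[29,8],[37,3],[38,4],[39,5],[40,8],[42,17],[44,8],[46,17],[48,0]]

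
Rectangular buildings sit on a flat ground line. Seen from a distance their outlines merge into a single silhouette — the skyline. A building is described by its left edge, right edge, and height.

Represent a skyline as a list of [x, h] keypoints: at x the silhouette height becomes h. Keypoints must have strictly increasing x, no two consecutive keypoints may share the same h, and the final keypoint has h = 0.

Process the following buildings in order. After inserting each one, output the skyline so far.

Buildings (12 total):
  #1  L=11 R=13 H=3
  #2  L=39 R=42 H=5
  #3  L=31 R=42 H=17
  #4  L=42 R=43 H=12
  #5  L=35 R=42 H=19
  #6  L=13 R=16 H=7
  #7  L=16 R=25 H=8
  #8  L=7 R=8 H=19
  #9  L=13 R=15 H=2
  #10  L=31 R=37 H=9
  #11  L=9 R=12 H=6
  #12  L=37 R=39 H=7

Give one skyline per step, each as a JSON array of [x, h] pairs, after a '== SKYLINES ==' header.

== SKYLINES ==
[[11,3],[13,0]]
[[11,3],[13,0],[39,5],[42,0]]
[[11,3],[13,0],[31,17],[42,0]]
[[11,3],[13,0],[31,17],[42,12],[43,0]]
[[11,3],[13,0],[31,17],[35,19],[42,12],[43,0]]
[[11,3],[13,7],[16,0],[31,17],[35,19],[42,12],[43,0]]
[[11,3],[13,7],[16,8],[25,0],[31,17],[35,19],[42,12],[43,0]]
[[7,19],[8,0],[11,3],[13,7],[16,8],[25,0],[31,17],[35,19],[42,12],[43,0]]
[[7,19],[8,0],[11,3],[13,7],[16,8],[25,0],[31,17],[35,19],[42,12],[43,0]]
[[7,19],[8,0],[11,3],[13,7],[16,8],[25,0],[31,17],[35,19],[42,12],[43,0]]
[[7,19],[8,0],[9,6],[12,3],[13,7],[16,8],[25,0],[31,17],[35,19],[42,12],[43,0]]
[[7,19],[8,0],[9,6],[12,3],[13,7],[16,8],[25,0],[31,17],[35,19],[42,12],[43,0]]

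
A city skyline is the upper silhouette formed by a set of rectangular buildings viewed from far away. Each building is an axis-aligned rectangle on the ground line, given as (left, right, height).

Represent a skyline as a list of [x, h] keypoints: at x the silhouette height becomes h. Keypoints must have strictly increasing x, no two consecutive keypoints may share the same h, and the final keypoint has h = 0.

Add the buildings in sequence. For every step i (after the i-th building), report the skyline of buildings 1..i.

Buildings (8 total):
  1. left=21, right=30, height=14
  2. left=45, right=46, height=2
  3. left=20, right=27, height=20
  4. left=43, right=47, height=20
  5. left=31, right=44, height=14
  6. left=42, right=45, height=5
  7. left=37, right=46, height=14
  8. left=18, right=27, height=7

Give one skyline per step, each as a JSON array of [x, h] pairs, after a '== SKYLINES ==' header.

== SKYLINES ==
[[21,14],[30,0]]
[[21,14],[30,0],[45,2],[46,0]]
[[20,20],[27,14],[30,0],[45,2],[46,0]]
[[20,20],[27,14],[30,0],[43,20],[47,0]]
[[20,20],[27,14],[30,0],[31,14],[43,20],[47,0]]
[[20,20],[27,14],[30,0],[31,14],[43,20],[47,0]]
[[20,20],[27,14],[30,0],[31,14],[43,20],[47,0]]
[[18,7],[20,20],[27,14],[30,0],[31,14],[43,20],[47,0]]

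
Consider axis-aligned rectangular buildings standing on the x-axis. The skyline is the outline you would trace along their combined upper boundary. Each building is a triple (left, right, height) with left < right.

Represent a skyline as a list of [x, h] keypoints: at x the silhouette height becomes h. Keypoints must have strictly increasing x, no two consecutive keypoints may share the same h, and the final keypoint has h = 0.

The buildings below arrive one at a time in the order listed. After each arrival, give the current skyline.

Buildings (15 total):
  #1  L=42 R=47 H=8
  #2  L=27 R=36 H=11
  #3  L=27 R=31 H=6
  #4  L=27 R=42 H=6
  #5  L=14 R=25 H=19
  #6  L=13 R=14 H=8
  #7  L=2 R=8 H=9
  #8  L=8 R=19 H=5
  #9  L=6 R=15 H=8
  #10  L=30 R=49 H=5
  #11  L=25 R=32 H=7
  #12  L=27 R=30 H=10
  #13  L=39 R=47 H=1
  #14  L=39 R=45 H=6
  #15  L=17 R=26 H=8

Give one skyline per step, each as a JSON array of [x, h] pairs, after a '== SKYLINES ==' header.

== SKYLINES ==
[[42,8],[47,0]]
[[27,11],[36,0],[42,8],[47,0]]
[[27,11],[36,0],[42,8],[47,0]]
[[27,11],[36,6],[42,8],[47,0]]
[[14,19],[25,0],[27,11],[36,6],[42,8],[47,0]]
[[13,8],[14,19],[25,0],[27,11],[36,6],[42,8],[47,0]]
[[2,9],[8,0],[13,8],[14,19],[25,0],[27,11],[36,6],[42,8],[47,0]]
[[2,9],[8,5],[13,8],[14,19],[25,0],[27,11],[36,6],[42,8],[47,0]]
[[2,9],[8,8],[14,19],[25,0],[27,11],[36,6],[42,8],[47,0]]
[[2,9],[8,8],[14,19],[25,0],[27,11],[36,6],[42,8],[47,5],[49,0]]
[[2,9],[8,8],[14,19],[25,7],[27,11],[36,6],[42,8],[47,5],[49,0]]
[[2,9],[8,8],[14,19],[25,7],[27,11],[36,6],[42,8],[47,5],[49,0]]
[[2,9],[8,8],[14,19],[25,7],[27,11],[36,6],[42,8],[47,5],[49,0]]
[[2,9],[8,8],[14,19],[25,7],[27,11],[36,6],[42,8],[47,5],[49,0]]
[[2,9],[8,8],[14,19],[25,8],[26,7],[27,11],[36,6],[42,8],[47,5],[49,0]]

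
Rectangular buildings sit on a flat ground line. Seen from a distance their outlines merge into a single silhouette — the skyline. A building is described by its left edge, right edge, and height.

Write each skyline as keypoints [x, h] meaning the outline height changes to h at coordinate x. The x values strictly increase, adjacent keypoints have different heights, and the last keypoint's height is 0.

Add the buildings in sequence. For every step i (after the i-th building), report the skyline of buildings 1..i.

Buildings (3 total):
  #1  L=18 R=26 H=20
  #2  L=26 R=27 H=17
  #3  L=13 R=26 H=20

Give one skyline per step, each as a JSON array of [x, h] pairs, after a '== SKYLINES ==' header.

== SKYLINES ==
[[18,20],[26,0]]
[[18,20],[26,17],[27,0]]
[[13,20],[26,17],[27,0]]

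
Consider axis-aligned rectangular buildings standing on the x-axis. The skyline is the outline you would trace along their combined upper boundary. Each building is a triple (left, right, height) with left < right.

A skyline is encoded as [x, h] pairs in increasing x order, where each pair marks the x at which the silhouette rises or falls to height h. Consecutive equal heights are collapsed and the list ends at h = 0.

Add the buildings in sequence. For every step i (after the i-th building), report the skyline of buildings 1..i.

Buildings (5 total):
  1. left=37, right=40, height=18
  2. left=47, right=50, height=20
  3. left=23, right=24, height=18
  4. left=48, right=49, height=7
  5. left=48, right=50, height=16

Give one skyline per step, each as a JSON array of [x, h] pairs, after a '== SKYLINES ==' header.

== SKYLINES ==
[[37,18],[40,0]]
[[37,18],[40,0],[47,20],[50,0]]
[[23,18],[24,0],[37,18],[40,0],[47,20],[50,0]]
[[23,18],[24,0],[37,18],[40,0],[47,20],[50,0]]
[[23,18],[24,0],[37,18],[40,0],[47,20],[50,0]]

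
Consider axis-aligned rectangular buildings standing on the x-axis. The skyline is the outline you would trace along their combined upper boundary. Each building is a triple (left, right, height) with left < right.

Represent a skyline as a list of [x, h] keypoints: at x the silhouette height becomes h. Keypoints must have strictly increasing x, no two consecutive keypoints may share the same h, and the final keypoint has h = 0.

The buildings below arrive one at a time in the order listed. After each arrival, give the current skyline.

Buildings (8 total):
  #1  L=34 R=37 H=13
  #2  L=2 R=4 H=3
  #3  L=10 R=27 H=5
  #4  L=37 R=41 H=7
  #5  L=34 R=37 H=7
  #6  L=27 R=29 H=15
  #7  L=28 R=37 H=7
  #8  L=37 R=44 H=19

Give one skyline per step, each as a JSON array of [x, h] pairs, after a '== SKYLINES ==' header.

== SKYLINES ==
[[34,13],[37,0]]
[[2,3],[4,0],[34,13],[37,0]]
[[2,3],[4,0],[10,5],[27,0],[34,13],[37,0]]
[[2,3],[4,0],[10,5],[27,0],[34,13],[37,7],[41,0]]
[[2,3],[4,0],[10,5],[27,0],[34,13],[37,7],[41,0]]
[[2,3],[4,0],[10,5],[27,15],[29,0],[34,13],[37,7],[41,0]]
[[2,3],[4,0],[10,5],[27,15],[29,7],[34,13],[37,7],[41,0]]
[[2,3],[4,0],[10,5],[27,15],[29,7],[34,13],[37,19],[44,0]]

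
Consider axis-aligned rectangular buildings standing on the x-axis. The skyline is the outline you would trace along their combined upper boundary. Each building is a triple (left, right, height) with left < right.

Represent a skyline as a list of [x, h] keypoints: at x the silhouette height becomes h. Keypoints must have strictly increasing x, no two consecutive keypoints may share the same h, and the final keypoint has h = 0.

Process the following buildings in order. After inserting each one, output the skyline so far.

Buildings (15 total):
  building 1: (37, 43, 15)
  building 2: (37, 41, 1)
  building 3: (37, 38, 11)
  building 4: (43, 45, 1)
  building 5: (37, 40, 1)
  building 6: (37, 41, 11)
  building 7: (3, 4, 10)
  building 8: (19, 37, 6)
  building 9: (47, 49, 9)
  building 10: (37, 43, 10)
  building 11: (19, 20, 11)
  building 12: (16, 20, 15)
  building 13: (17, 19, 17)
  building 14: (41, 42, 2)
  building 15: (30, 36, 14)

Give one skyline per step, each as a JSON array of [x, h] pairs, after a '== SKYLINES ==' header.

== SKYLINES ==
[[37,15],[43,0]]
[[37,15],[43,0]]
[[37,15],[43,0]]
[[37,15],[43,1],[45,0]]
[[37,15],[43,1],[45,0]]
[[37,15],[43,1],[45,0]]
[[3,10],[4,0],[37,15],[43,1],[45,0]]
[[3,10],[4,0],[19,6],[37,15],[43,1],[45,0]]
[[3,10],[4,0],[19,6],[37,15],[43,1],[45,0],[47,9],[49,0]]
[[3,10],[4,0],[19,6],[37,15],[43,1],[45,0],[47,9],[49,0]]
[[3,10],[4,0],[19,11],[20,6],[37,15],[43,1],[45,0],[47,9],[49,0]]
[[3,10],[4,0],[16,15],[20,6],[37,15],[43,1],[45,0],[47,9],[49,0]]
[[3,10],[4,0],[16,15],[17,17],[19,15],[20,6],[37,15],[43,1],[45,0],[47,9],[49,0]]
[[3,10],[4,0],[16,15],[17,17],[19,15],[20,6],[37,15],[43,1],[45,0],[47,9],[49,0]]
[[3,10],[4,0],[16,15],[17,17],[19,15],[20,6],[30,14],[36,6],[37,15],[43,1],[45,0],[47,9],[49,0]]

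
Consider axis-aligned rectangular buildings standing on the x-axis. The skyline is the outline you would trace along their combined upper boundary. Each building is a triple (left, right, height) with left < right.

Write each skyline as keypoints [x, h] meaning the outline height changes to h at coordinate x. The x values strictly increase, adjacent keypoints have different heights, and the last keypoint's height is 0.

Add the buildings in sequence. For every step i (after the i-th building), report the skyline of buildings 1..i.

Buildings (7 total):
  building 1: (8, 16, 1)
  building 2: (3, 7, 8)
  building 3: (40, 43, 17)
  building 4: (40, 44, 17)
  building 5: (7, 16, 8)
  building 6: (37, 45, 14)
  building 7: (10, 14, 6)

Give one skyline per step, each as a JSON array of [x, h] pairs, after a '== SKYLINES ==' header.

== SKYLINES ==
[[8,1],[16,0]]
[[3,8],[7,0],[8,1],[16,0]]
[[3,8],[7,0],[8,1],[16,0],[40,17],[43,0]]
[[3,8],[7,0],[8,1],[16,0],[40,17],[44,0]]
[[3,8],[16,0],[40,17],[44,0]]
[[3,8],[16,0],[37,14],[40,17],[44,14],[45,0]]
[[3,8],[16,0],[37,14],[40,17],[44,14],[45,0]]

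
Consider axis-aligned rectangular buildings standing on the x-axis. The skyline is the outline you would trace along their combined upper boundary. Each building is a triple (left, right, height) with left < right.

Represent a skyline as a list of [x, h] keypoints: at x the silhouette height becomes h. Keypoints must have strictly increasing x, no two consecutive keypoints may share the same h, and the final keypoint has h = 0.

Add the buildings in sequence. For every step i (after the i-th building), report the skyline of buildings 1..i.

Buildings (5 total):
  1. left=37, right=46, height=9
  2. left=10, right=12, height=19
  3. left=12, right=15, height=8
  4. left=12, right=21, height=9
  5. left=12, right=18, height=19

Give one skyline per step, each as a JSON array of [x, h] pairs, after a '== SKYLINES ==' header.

== SKYLINES ==
[[37,9],[46,0]]
[[10,19],[12,0],[37,9],[46,0]]
[[10,19],[12,8],[15,0],[37,9],[46,0]]
[[10,19],[12,9],[21,0],[37,9],[46,0]]
[[10,19],[18,9],[21,0],[37,9],[46,0]]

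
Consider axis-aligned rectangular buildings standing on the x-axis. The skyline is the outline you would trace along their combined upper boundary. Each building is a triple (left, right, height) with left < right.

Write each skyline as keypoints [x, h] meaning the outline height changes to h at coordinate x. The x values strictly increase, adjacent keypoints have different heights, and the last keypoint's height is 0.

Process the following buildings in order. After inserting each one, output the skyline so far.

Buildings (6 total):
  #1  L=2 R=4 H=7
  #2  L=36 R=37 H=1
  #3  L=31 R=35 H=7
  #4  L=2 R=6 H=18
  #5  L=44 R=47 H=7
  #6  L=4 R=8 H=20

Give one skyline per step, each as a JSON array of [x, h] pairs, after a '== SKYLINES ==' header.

== SKYLINES ==
[[2,7],[4,0]]
[[2,7],[4,0],[36,1],[37,0]]
[[2,7],[4,0],[31,7],[35,0],[36,1],[37,0]]
[[2,18],[6,0],[31,7],[35,0],[36,1],[37,0]]
[[2,18],[6,0],[31,7],[35,0],[36,1],[37,0],[44,7],[47,0]]
[[2,18],[4,20],[8,0],[31,7],[35,0],[36,1],[37,0],[44,7],[47,0]]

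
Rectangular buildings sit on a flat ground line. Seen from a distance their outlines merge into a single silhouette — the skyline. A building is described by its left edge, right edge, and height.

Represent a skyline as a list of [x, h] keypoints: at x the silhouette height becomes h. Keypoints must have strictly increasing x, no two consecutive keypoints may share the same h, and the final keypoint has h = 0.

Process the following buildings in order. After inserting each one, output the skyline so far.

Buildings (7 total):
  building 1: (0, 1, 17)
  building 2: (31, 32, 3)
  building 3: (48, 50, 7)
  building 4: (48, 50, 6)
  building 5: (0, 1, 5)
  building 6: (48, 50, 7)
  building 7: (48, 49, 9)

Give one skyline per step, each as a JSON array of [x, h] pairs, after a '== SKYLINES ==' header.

== SKYLINES ==
[[0,17],[1,0]]
[[0,17],[1,0],[31,3],[32,0]]
[[0,17],[1,0],[31,3],[32,0],[48,7],[50,0]]
[[0,17],[1,0],[31,3],[32,0],[48,7],[50,0]]
[[0,17],[1,0],[31,3],[32,0],[48,7],[50,0]]
[[0,17],[1,0],[31,3],[32,0],[48,7],[50,0]]
[[0,17],[1,0],[31,3],[32,0],[48,9],[49,7],[50,0]]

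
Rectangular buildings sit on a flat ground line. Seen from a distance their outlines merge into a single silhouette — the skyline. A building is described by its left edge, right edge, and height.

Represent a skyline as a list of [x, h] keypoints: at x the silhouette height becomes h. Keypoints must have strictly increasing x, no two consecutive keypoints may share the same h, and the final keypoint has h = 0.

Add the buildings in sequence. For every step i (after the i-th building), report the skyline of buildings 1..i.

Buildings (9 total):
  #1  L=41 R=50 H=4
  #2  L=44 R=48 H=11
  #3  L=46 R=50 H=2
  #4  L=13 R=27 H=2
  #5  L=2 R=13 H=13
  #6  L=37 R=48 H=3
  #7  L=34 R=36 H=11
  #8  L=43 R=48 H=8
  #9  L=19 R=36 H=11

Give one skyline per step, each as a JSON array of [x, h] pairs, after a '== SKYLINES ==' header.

== SKYLINES ==
[[41,4],[50,0]]
[[41,4],[44,11],[48,4],[50,0]]
[[41,4],[44,11],[48,4],[50,0]]
[[13,2],[27,0],[41,4],[44,11],[48,4],[50,0]]
[[2,13],[13,2],[27,0],[41,4],[44,11],[48,4],[50,0]]
[[2,13],[13,2],[27,0],[37,3],[41,4],[44,11],[48,4],[50,0]]
[[2,13],[13,2],[27,0],[34,11],[36,0],[37,3],[41,4],[44,11],[48,4],[50,0]]
[[2,13],[13,2],[27,0],[34,11],[36,0],[37,3],[41,4],[43,8],[44,11],[48,4],[50,0]]
[[2,13],[13,2],[19,11],[36,0],[37,3],[41,4],[43,8],[44,11],[48,4],[50,0]]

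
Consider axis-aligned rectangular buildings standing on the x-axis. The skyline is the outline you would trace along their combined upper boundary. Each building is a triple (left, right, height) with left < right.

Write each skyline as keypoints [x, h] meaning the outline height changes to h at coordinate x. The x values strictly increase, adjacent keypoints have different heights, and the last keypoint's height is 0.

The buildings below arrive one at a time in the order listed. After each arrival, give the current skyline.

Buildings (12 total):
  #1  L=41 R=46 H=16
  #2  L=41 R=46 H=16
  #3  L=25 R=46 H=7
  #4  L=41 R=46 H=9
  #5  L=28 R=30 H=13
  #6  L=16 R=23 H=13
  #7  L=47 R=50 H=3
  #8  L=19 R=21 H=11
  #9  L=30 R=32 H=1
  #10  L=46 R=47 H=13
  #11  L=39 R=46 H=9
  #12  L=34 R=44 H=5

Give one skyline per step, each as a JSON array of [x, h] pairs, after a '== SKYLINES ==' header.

== SKYLINES ==
[[41,16],[46,0]]
[[41,16],[46,0]]
[[25,7],[41,16],[46,0]]
[[25,7],[41,16],[46,0]]
[[25,7],[28,13],[30,7],[41,16],[46,0]]
[[16,13],[23,0],[25,7],[28,13],[30,7],[41,16],[46,0]]
[[16,13],[23,0],[25,7],[28,13],[30,7],[41,16],[46,0],[47,3],[50,0]]
[[16,13],[23,0],[25,7],[28,13],[30,7],[41,16],[46,0],[47,3],[50,0]]
[[16,13],[23,0],[25,7],[28,13],[30,7],[41,16],[46,0],[47,3],[50,0]]
[[16,13],[23,0],[25,7],[28,13],[30,7],[41,16],[46,13],[47,3],[50,0]]
[[16,13],[23,0],[25,7],[28,13],[30,7],[39,9],[41,16],[46,13],[47,3],[50,0]]
[[16,13],[23,0],[25,7],[28,13],[30,7],[39,9],[41,16],[46,13],[47,3],[50,0]]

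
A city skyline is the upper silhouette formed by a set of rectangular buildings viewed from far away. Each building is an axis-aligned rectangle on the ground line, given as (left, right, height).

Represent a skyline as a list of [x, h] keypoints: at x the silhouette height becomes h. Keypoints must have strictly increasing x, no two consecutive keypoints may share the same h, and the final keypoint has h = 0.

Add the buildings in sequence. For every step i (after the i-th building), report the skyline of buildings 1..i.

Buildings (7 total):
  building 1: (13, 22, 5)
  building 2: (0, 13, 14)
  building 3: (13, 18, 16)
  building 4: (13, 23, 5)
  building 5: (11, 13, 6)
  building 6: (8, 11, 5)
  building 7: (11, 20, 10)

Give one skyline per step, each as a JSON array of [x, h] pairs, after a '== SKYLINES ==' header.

== SKYLINES ==
[[13,5],[22,0]]
[[0,14],[13,5],[22,0]]
[[0,14],[13,16],[18,5],[22,0]]
[[0,14],[13,16],[18,5],[23,0]]
[[0,14],[13,16],[18,5],[23,0]]
[[0,14],[13,16],[18,5],[23,0]]
[[0,14],[13,16],[18,10],[20,5],[23,0]]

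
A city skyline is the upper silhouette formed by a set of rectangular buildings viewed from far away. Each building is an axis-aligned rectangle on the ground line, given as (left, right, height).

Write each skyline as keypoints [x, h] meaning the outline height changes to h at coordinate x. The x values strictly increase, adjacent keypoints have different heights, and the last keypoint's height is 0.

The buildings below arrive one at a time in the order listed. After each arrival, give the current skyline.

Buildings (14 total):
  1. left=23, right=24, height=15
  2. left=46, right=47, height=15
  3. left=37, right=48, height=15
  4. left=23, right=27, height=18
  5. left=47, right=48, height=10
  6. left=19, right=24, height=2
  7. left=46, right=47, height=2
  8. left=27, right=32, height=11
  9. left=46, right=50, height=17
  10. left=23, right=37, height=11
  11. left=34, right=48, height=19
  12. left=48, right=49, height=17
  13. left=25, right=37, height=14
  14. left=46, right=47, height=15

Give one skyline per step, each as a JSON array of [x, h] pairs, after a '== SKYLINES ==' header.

== SKYLINES ==
[[23,15],[24,0]]
[[23,15],[24,0],[46,15],[47,0]]
[[23,15],[24,0],[37,15],[48,0]]
[[23,18],[27,0],[37,15],[48,0]]
[[23,18],[27,0],[37,15],[48,0]]
[[19,2],[23,18],[27,0],[37,15],[48,0]]
[[19,2],[23,18],[27,0],[37,15],[48,0]]
[[19,2],[23,18],[27,11],[32,0],[37,15],[48,0]]
[[19,2],[23,18],[27,11],[32,0],[37,15],[46,17],[50,0]]
[[19,2],[23,18],[27,11],[37,15],[46,17],[50,0]]
[[19,2],[23,18],[27,11],[34,19],[48,17],[50,0]]
[[19,2],[23,18],[27,11],[34,19],[48,17],[50,0]]
[[19,2],[23,18],[27,14],[34,19],[48,17],[50,0]]
[[19,2],[23,18],[27,14],[34,19],[48,17],[50,0]]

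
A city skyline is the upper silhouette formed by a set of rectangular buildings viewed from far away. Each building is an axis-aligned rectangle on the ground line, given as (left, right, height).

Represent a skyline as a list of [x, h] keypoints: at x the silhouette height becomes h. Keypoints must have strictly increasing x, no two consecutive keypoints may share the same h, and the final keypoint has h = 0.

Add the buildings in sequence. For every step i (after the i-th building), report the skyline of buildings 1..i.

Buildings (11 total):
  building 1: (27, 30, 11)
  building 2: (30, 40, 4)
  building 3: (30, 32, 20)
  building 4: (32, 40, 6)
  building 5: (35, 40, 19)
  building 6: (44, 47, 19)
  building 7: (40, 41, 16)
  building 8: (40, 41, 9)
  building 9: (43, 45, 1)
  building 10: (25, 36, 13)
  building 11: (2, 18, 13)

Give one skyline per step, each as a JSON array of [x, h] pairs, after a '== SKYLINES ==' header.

== SKYLINES ==
[[27,11],[30,0]]
[[27,11],[30,4],[40,0]]
[[27,11],[30,20],[32,4],[40,0]]
[[27,11],[30,20],[32,6],[40,0]]
[[27,11],[30,20],[32,6],[35,19],[40,0]]
[[27,11],[30,20],[32,6],[35,19],[40,0],[44,19],[47,0]]
[[27,11],[30,20],[32,6],[35,19],[40,16],[41,0],[44,19],[47,0]]
[[27,11],[30,20],[32,6],[35,19],[40,16],[41,0],[44,19],[47,0]]
[[27,11],[30,20],[32,6],[35,19],[40,16],[41,0],[43,1],[44,19],[47,0]]
[[25,13],[30,20],[32,13],[35,19],[40,16],[41,0],[43,1],[44,19],[47,0]]
[[2,13],[18,0],[25,13],[30,20],[32,13],[35,19],[40,16],[41,0],[43,1],[44,19],[47,0]]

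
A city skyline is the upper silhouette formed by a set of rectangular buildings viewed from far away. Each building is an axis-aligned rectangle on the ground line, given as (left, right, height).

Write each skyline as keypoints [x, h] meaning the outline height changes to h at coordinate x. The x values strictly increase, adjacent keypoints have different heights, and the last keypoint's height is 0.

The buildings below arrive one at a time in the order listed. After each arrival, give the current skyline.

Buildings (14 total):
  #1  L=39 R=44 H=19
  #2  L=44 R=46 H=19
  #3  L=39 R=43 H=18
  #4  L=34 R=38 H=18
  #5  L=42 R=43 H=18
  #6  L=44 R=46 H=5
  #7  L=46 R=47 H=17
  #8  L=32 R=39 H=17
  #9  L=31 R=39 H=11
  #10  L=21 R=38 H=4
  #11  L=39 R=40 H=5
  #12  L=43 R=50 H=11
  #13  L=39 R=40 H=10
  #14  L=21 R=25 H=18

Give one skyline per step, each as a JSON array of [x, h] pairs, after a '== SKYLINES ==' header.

== SKYLINES ==
[[39,19],[44,0]]
[[39,19],[46,0]]
[[39,19],[46,0]]
[[34,18],[38,0],[39,19],[46,0]]
[[34,18],[38,0],[39,19],[46,0]]
[[34,18],[38,0],[39,19],[46,0]]
[[34,18],[38,0],[39,19],[46,17],[47,0]]
[[32,17],[34,18],[38,17],[39,19],[46,17],[47,0]]
[[31,11],[32,17],[34,18],[38,17],[39,19],[46,17],[47,0]]
[[21,4],[31,11],[32,17],[34,18],[38,17],[39,19],[46,17],[47,0]]
[[21,4],[31,11],[32,17],[34,18],[38,17],[39,19],[46,17],[47,0]]
[[21,4],[31,11],[32,17],[34,18],[38,17],[39,19],[46,17],[47,11],[50,0]]
[[21,4],[31,11],[32,17],[34,18],[38,17],[39,19],[46,17],[47,11],[50,0]]
[[21,18],[25,4],[31,11],[32,17],[34,18],[38,17],[39,19],[46,17],[47,11],[50,0]]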